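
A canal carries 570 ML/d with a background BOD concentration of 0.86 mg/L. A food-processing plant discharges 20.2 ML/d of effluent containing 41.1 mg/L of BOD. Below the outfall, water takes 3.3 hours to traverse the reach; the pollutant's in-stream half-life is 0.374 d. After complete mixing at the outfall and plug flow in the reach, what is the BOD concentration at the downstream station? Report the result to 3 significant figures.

Conservation of mass: C = (570.0·0.8600 + 20.20·41.10) / 590.2 = 1320/590.2 = 2.237 mg/L.
Half-life 0.374 d → k = ln 2 / 0.374 = 1.853 d⁻¹.
Decay over the reach: 2.237·exp(−kt) = 2.237·0.7750 = 1.734 mg/L.

1.73 mg/L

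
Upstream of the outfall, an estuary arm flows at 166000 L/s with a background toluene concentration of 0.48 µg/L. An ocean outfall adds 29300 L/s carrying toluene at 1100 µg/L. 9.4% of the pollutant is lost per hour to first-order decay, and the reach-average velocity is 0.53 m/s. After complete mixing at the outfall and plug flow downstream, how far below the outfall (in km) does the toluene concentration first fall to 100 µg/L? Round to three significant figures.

Mass balance: C = (166000·0.4800 + 29300·1100) / 195300 = 32310000/195300 = 165.4 µg/L.
9.4%/h lost → k = −ln(1 − 0.094) = 0.09872 h⁻¹.
Set 165.4·exp(−k·t) = 100 → t = ln(165.4/100)/k = 18360 s = 5.100 h.
Distance = v·t = 0.53·18360 = 9730 m = 9.730 km.

9.73 km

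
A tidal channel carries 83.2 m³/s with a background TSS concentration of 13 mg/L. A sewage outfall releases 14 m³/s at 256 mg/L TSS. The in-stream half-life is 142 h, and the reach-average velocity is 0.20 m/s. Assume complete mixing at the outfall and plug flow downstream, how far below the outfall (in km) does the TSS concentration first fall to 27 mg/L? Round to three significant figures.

After mixing, C = (83.20·13.00 + 14.00·256.0) / 97.20 = 4666/97.20 = 48.00 mg/L.
Half-life 142 h → k = ln 2 / 142 = 0.004881 h⁻¹ = 0.1172 d⁻¹.
Set 48.00·exp(−k·t) = 27 → t = ln(48.00/27)/k = 424300 s = 117.9 h.
Distance = v·t = 0.20·424300 = 84870 m = 84.87 km.

84.9 km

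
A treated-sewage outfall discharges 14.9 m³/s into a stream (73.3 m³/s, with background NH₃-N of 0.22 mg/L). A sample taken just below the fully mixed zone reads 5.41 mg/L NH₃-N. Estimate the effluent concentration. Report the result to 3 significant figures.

30.9 mg/L

Mass balance: 73.30·0.2200 + 14.90·Cₑ = 88.20·5.410
→ Cₑ = (88.20·5.410 − 73.30·0.2200) / 14.90 = 30.94 mg/L.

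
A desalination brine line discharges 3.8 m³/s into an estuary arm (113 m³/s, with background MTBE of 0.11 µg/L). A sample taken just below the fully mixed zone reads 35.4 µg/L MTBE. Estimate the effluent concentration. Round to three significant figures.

Mass balance: 113.0·0.1100 + 3.800·Cₑ = 116.8·35.40
→ Cₑ = (116.8·35.40 − 113.0·0.1100) / 3.800 = 1085 µg/L.

1080 µg/L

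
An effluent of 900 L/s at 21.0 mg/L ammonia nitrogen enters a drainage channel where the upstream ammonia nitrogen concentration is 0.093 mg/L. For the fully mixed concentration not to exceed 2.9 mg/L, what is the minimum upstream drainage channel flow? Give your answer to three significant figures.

Set C_mix = 2.9: (Q·0.09300 + 900.0·21.00) / (Q + 900.0) = 2.9
→ Q = 900.0·(21.00 − 2.9)/(2.9 − 0.09300) = 5803 L/s.

5800 L/s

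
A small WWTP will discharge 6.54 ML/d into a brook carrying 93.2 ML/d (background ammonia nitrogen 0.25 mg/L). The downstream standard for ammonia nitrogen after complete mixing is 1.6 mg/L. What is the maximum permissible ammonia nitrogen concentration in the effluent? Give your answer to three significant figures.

At the limit, (Qr·Cr + Qe·Cₑ)/(Qr + Qe) = 1.6:
Cₑ = (99.74·1.6 − 93.20·0.2500) / 6.540 = 20.84 mg/L.

20.8 mg/L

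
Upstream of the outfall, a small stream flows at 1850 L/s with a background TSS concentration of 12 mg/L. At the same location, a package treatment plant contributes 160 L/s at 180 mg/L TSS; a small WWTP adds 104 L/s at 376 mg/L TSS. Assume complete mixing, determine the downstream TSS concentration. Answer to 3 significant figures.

Flow-weighted average: C = (1850·12.00 + 160.0·180.0 + 104.0·376.0) / 2114 = 90100/2114 = 42.62 mg/L.

42.6 mg/L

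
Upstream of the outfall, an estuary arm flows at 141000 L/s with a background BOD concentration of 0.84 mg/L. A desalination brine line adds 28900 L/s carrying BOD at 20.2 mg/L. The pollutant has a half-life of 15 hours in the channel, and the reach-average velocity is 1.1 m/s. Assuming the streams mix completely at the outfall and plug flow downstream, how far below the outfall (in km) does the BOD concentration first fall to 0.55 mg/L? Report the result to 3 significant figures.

Flow-weighted average: C = (141000·0.8400 + 28900·20.20) / 169900 = 702200/169900 = 4.133 mg/L.
Half-life 15 h → k = ln 2 / 15 = 0.04621 h⁻¹ = 1.109 d⁻¹.
Set 4.133·exp(−k·t) = 0.55 → t = ln(4.133/0.55)/k = 157100 s = 43.65 h.
Distance = v·t = 1.1·157100 = 172800 m = 172.8 km.

173 km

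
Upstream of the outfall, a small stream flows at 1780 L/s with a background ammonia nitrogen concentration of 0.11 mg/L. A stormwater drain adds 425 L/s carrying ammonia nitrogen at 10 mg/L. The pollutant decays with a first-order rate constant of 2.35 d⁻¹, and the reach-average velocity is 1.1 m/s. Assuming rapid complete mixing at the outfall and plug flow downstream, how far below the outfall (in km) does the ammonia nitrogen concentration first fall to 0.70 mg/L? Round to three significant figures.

Flow-weighted average: C = (1780·0.1100 + 425.0·10.00) / 2205 = 4446/2205 = 2.016 mg/L.
Set 2.016·exp(−k·t) = 0.70 → t = ln(2.016/0.70)/k = 38890 s = 10.80 h.
Distance = v·t = 1.1·38890 = 42780 m = 42.78 km.

42.8 km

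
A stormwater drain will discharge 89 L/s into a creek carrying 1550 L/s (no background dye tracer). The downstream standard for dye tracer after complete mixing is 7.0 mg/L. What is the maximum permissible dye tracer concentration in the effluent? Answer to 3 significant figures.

At the limit, (Qr·Cr + Qe·Cₑ)/(Qr + Qe) = 7.0:
Cₑ = (1639·7.0 − 1550·0) / 89.00 = 128.9 mg/L.

129 mg/L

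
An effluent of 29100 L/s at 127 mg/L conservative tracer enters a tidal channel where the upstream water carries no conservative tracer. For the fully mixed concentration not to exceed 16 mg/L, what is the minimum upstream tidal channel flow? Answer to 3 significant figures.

Set C_mix = 16: (Q·0 + 29100·127.0) / (Q + 29100) = 16
→ Q = 29100·(127.0 − 16)/(16 − 0) = 201900 L/s.

202000 L/s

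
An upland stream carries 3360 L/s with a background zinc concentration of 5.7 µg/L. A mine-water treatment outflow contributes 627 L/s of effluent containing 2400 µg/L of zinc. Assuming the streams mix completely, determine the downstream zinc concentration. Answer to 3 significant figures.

Conservation of mass: C = (3360·5.700 + 627.0·2400) / 3987 = 1524000/3987 = 382.2 µg/L.

382 µg/L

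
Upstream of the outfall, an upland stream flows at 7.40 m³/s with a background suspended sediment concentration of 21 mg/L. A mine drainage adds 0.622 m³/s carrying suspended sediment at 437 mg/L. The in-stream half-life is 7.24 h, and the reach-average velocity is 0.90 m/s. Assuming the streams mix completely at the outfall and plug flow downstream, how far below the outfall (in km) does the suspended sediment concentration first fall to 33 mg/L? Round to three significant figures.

16.2 km

Flow-weighted average: C = (7.400·21.00 + 0.6220·437.0) / 8.022 = 427.2/8.022 = 53.26 mg/L.
Half-life 7.24 h → k = ln 2 / 7.24 = 0.09574 h⁻¹ = 2.298 d⁻¹.
Set 53.26·exp(−k·t) = 33 → t = ln(53.26/33)/k = 18000 s = 4.999 h.
Distance = v·t = 0.90·18000 = 16200 m = 16.20 km.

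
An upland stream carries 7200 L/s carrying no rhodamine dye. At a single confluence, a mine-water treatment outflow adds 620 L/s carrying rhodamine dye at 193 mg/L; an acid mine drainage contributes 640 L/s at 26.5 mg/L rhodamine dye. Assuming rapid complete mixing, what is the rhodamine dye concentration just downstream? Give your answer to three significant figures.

After mixing, C = (7200·0 + 620.0·193.0 + 640.0·26.50) / 8460 = 136600/8460 = 16.15 mg/L.

16.1 mg/L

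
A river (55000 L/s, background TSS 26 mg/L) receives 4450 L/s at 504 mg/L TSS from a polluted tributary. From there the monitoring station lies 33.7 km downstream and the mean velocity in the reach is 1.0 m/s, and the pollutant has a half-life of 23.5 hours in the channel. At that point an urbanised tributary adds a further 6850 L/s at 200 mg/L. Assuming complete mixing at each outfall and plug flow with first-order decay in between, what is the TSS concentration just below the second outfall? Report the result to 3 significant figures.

62.7 mg/L

Mixed concentration C = ΣQC/ΣQ = (55000·26.00 + 4450·504.0) / 59450 = 3673000/59450 = 61.78 mg/L; combined flow 59450 L/s.
Travel time t = 33.7·1000 / 1.0 = 33700 s = 9.361 h.
Half-life 23.5 h → k = ln 2 / 23.5 = 0.02950 h⁻¹ = 0.7079 d⁻¹.
First-order decay: C = 61.78·exp(−k·t) = 61.78·0.7587 = 46.87 mg/L.
Second outfall: C = (59450·46.87 + 6850·200.0)/66300 = 62.69 mg/L.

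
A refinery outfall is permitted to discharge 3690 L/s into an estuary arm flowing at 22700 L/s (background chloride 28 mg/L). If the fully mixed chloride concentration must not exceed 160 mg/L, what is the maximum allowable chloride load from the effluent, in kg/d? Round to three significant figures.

310000 kg/d

Mass balance at the limit: 22700·28.00 + 3690·Cₑ = 26390·160 → Cₑ = 972.0 mg/L.
3690 L/s = 3.690 m³/s. Load = 3.690 m³/s × 972.0 g/m³ × 86 400 s/d = 309900 kg/d.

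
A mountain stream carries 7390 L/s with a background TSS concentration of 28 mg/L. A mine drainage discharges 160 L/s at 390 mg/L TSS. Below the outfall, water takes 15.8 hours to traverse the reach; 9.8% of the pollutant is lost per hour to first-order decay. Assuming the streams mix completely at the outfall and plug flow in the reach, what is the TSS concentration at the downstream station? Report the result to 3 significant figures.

Mixed concentration C = ΣQC/ΣQ = (7390·28.00 + 160.0·390.0) / 7550 = 269300/7550 = 35.67 mg/L.
9.8%/h lost → k = −ln(1 − 0.098) = 0.1031 h⁻¹.
Applying C = C₀e^(−kt): 35.67 × 0.1960 = 6.992 mg/L.

6.99 mg/L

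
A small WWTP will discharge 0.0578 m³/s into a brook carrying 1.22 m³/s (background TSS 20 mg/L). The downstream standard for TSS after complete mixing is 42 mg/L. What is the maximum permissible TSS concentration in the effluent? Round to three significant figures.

At the limit, (Qr·Cr + Qe·Cₑ)/(Qr + Qe) = 42:
Cₑ = (1.278·42 − 1.220·20.00) / 0.05780 = 506.4 mg/L.

506 mg/L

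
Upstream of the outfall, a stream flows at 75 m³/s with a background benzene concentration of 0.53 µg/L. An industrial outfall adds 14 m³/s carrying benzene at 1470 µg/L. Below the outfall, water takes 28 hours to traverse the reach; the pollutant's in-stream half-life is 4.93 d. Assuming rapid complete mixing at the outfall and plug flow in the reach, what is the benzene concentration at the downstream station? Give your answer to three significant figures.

197 µg/L

Mixed concentration C = ΣQC/ΣQ = (75.00·0.5300 + 14.00·1470) / 89.00 = 20620/89.00 = 231.7 µg/L.
Half-life 4.93 d → k = ln 2 / 4.93 = 0.1406 d⁻¹.
After decay, C = 231.7 × e^(−kt) = 231.7 × 0.8487 = 196.6 µg/L.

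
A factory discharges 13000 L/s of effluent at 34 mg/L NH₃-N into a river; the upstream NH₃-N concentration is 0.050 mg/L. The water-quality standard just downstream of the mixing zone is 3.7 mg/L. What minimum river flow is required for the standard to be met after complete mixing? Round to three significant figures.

108000 L/s

Set C_mix = 3.7: (Q·0.05000 + 13000·34.00) / (Q + 13000) = 3.7
→ Q = 13000·(34.00 − 3.7)/(3.7 − 0.05000) = 107900 L/s.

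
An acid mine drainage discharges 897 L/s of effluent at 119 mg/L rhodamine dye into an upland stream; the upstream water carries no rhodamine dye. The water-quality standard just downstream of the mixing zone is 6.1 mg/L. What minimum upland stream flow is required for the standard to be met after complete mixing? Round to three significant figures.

16600 L/s

Set C_mix = 6.1: (Q·0 + 897.0·119.0) / (Q + 897.0) = 6.1
→ Q = 897.0·(119.0 − 6.1)/(6.1 − 0) = 16600 L/s.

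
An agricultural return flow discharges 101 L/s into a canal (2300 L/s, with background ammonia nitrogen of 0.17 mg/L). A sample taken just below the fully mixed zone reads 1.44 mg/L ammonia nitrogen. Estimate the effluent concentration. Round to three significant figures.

30.4 mg/L

Mass balance: 2300·0.1700 + 101.0·Cₑ = 2401·1.440
→ Cₑ = (2401·1.440 − 2300·0.1700) / 101.0 = 30.36 mg/L.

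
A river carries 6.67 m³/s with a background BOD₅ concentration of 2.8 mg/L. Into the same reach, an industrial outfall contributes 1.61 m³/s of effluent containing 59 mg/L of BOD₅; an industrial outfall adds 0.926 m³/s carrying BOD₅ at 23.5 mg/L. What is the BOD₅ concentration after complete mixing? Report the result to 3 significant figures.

14.7 mg/L

Mixed concentration C = ΣQC/ΣQ = (6.670·2.800 + 1.610·59.00 + 0.9260·23.50) / 9.206 = 135.4/9.206 = 14.71 mg/L.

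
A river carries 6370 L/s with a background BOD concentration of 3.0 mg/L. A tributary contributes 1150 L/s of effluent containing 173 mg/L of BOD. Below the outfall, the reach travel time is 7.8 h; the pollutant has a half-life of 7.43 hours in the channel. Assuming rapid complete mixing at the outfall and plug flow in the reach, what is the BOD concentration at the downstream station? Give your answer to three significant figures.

After mixing, C = (6370·3.000 + 1150·173.0) / 7520 = 218100/7520 = 29.00 mg/L.
Half-life 7.43 h → k = ln 2 / 7.43 = 0.09329 h⁻¹ = 2.239 d⁻¹.
After decay, C = 29.00 × e^(−kt) = 29.00 × 0.4830 = 14.01 mg/L.

14.0 mg/L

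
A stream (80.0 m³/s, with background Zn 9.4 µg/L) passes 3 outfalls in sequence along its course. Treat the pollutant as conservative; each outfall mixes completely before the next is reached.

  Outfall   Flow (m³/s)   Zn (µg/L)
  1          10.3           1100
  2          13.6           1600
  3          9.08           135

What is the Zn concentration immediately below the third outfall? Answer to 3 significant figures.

310 µg/L

Outfall 1: combined Q = 90.30 m³/s; C = (80.00·9.400 + 10.30·1100)/90.30 = 133.8 µg/L.
Outfall 2: combined Q = 103.9 m³/s; C = (90.30·133.8 + 13.60·1600)/103.9 = 325.7 µg/L.
Outfall 3: combined Q = 113.0 m³/s; C = (103.9·325.7 + 9.080·135.0)/113.0 = 310.4 µg/L.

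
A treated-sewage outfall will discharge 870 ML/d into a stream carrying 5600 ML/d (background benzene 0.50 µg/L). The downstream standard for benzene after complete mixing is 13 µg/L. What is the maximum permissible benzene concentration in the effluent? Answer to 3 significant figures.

At the limit, (Qr·Cr + Qe·Cₑ)/(Qr + Qe) = 13:
Cₑ = (6470·13 − 5600·0.5000) / 870.0 = 93.46 µg/L.

93.5 µg/L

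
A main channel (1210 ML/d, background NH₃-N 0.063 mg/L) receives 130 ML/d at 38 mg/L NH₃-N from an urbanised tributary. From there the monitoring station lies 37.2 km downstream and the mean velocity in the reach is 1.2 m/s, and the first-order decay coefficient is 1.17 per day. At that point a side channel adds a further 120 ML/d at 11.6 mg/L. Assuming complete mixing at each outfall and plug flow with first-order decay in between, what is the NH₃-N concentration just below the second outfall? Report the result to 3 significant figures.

3.21 mg/L

After mixing, C = (1210·0.06300 + 130.0·38.00) / 1340 = 5016/1340 = 3.743 mg/L; combined flow 1340 ML/d.
Travel time t = 37.2·1000 / 1.2 = 31000 s = 8.611 h.
First-order decay: C = 3.743·exp(−k·t) = 3.743·0.6572 = 2.460 mg/L.
Second outfall: C = (1340·2.460 + 120.0·11.60)/1460 = 3.211 mg/L.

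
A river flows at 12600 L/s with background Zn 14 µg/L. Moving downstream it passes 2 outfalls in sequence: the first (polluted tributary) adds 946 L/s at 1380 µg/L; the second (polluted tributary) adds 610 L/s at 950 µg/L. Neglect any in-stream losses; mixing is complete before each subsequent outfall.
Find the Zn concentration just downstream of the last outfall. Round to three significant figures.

Below outfall 1: Q → 13550 L/s, C = (12600·14.00 + 946.0·1380)/13550 = 109.4 µg/L.
Below outfall 2: Q → 14160 L/s, C = (13550·109.4 + 610.0·950.0)/14160 = 145.6 µg/L.

146 µg/L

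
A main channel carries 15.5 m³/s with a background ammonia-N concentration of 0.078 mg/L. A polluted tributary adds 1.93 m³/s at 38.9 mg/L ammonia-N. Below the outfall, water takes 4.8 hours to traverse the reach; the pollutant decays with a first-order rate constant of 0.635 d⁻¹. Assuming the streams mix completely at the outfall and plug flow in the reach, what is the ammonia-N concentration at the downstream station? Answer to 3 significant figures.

Mixed concentration C = ΣQC/ΣQ = (15.50·0.07800 + 1.930·38.90) / 17.43 = 76.29/17.43 = 4.377 mg/L.
Applying C = C₀e^(−kt): 4.377 × 0.8807 = 3.855 mg/L.

3.85 mg/L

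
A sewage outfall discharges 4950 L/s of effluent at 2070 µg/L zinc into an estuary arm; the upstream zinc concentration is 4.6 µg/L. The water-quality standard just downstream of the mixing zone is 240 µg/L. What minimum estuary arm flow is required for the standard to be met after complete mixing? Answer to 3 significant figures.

Set C_mix = 240: (Q·4.600 + 4950·2070) / (Q + 4950) = 240
→ Q = 4950·(2070 − 240)/(240 − 4.600) = 38480 L/s.

38500 L/s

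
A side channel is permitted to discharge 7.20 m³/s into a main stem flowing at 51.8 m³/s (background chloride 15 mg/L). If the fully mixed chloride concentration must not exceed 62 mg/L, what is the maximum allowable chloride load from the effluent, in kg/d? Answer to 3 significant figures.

249000 kg/d

Mass balance at the limit: 51.80·15.00 + 7.200·Cₑ = 59.00·62 → Cₑ = 400.1 mg/L.
Load = 7.200 m³/s × 400.1 g/m³ × 86 400 s/d = 248900 kg/d.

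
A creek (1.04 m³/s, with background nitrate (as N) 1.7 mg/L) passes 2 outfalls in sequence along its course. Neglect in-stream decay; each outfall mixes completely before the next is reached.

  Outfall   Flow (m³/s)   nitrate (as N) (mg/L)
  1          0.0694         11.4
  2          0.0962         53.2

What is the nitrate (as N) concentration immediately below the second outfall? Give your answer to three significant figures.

6.37 mg/L

Outfall 1: combined Q = 1.109 m³/s; C = (1.040·1.700 + 0.06940·11.40)/1.109 = 2.307 mg/L.
Outfall 2: combined Q = 1.206 m³/s; C = (1.109·2.307 + 0.09620·53.20)/1.206 = 6.368 mg/L.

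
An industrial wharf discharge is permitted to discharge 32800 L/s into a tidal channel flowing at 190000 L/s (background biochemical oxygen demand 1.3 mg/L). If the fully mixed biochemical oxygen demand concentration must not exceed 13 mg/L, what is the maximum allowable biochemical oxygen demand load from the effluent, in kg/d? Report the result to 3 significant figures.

229000 kg/d

Mass balance at the limit: 190000·1.300 + 32800·Cₑ = 222800·13 → Cₑ = 80.77 mg/L.
32800 L/s = 32.80 m³/s. Load = 32.80 m³/s × 80.77 g/m³ × 86 400 s/d = 228900 kg/d.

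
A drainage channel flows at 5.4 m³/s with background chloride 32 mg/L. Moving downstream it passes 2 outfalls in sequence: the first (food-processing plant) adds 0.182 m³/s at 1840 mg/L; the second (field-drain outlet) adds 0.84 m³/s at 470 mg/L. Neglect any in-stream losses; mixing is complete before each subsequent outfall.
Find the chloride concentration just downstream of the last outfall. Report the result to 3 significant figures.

141 mg/L

Below outfall 1: Q → 5.582 m³/s, C = (5.400·32.00 + 0.1820·1840)/5.582 = 90.95 mg/L.
Below outfall 2: Q → 6.422 m³/s, C = (5.582·90.95 + 0.8400·470.0)/6.422 = 140.5 mg/L.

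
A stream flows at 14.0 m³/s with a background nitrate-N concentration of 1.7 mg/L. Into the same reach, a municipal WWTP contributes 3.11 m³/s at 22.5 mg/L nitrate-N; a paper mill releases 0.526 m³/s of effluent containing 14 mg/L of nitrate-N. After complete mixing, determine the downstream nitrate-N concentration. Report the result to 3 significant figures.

5.73 mg/L

Flow-weighted average: C = (14.00·1.700 + 3.110·22.50 + 0.5260·14.00) / 17.64 = 101.1/17.64 = 5.735 mg/L.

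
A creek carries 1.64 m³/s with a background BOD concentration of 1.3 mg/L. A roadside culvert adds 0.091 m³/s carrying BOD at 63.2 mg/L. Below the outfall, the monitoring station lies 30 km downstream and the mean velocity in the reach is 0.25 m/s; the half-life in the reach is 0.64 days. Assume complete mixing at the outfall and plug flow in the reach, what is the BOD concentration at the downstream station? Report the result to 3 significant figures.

1.01 mg/L

Mass balance: C = (1.640·1.300 + 0.09100·63.20) / 1.731 = 7.883/1.731 = 4.554 mg/L.
Travel time t = 30·1000 / 0.25 = 120000 s = 33.33 h.
Half-life 0.64 d → k = ln 2 / 0.64 = 1.083 d⁻¹.
Applying C = C₀e^(−kt): 4.554 × 0.2222 = 1.012 mg/L.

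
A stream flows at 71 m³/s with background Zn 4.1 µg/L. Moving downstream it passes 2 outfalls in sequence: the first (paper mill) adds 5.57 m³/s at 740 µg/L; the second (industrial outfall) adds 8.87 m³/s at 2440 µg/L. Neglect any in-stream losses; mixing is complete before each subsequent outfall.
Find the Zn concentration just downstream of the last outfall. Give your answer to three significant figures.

After outfall 1: Q = 71.00 + 5.570 = 76.57 m³/s; C = (71.00·4.100 + 5.570·740.0)/76.57 = 57.63 µg/L.
After outfall 2: Q = 76.57 + 8.870 = 85.44 m³/s; C = (76.57·57.63 + 8.870·2440)/85.44 = 305.0 µg/L.

305 µg/L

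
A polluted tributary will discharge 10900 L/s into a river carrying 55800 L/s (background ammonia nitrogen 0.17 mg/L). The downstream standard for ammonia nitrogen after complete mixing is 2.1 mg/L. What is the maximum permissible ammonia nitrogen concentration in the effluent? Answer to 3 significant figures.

At the limit, (Qr·Cr + Qe·Cₑ)/(Qr + Qe) = 2.1:
Cₑ = (66700·2.1 − 55800·0.1700) / 10900 = 11.98 mg/L.

12.0 mg/L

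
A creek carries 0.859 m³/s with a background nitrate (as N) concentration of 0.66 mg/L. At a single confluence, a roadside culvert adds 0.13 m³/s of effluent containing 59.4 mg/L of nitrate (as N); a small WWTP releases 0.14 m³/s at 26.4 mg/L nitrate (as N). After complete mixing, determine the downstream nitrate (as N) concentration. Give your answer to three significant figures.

After mixing, C = (0.8590·0.6600 + 0.1300·59.40 + 0.1400·26.40) / 1.129 = 11.98/1.129 = 10.62 mg/L.

10.6 mg/L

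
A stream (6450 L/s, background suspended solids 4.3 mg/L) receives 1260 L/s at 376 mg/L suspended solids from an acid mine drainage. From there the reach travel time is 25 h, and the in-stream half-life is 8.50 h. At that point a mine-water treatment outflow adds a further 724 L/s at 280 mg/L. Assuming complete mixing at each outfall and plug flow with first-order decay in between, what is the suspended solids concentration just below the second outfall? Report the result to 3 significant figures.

31.8 mg/L

Flow-weighted average: C = (6450·4.300 + 1260·376.0) / 7710 = 501500/7710 = 65.04 mg/L; combined flow 7710 L/s.
Half-life 8.50 h → k = ln 2 / 8.50 = 0.08155 h⁻¹ = 1.957 d⁻¹.
Applying C = C₀e^(−kt): 65.04 × 0.1302 = 8.469 mg/L.
At the second outfall, C = (7710·8.469 + 724.0·280.0) / (7710 + 724.0) = 31.78 mg/L.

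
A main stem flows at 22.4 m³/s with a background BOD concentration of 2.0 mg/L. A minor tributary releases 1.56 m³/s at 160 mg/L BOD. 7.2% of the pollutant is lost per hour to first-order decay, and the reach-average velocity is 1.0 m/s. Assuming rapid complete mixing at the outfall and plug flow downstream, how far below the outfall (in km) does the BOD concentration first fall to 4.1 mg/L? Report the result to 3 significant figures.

52.9 km

Flow-weighted average: C = (22.40·2.000 + 1.560·160.0) / 23.96 = 294.4/23.96 = 12.29 mg/L.
7.2%/h lost → k = −ln(1 − 0.072) = 0.07472 h⁻¹.
Set 12.29·exp(−k·t) = 4.1 → t = ln(12.29/4.1)/k = 52880 s = 14.69 h.
Distance = v·t = 1.0·52880 = 52880 m = 52.88 km.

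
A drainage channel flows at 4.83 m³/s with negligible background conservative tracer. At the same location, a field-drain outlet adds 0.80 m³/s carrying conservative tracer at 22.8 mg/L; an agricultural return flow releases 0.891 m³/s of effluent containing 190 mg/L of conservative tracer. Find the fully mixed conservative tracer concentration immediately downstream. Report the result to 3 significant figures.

Mass balance: C = (4.830·0 + 0.8000·22.80 + 0.8910·190.0) / 6.521 = 187.5/6.521 = 28.76 mg/L.

28.8 mg/L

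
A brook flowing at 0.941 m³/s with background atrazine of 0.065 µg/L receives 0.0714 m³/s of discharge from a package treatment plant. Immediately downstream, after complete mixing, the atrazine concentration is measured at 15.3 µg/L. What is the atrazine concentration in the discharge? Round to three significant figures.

Mass balance: 0.9410·0.06500 + 0.07140·Cₑ = 1.012·15.30
→ Cₑ = (1.012·15.30 − 0.9410·0.06500) / 0.07140 = 216.1 µg/L.

216 µg/L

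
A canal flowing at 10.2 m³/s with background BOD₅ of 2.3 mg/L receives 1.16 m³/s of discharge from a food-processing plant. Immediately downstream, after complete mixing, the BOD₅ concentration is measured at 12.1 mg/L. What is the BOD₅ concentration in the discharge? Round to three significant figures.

98.3 mg/L

Mass balance: 10.20·2.300 + 1.160·Cₑ = 11.36·12.10
→ Cₑ = (11.36·12.10 − 10.20·2.300) / 1.160 = 98.27 mg/L.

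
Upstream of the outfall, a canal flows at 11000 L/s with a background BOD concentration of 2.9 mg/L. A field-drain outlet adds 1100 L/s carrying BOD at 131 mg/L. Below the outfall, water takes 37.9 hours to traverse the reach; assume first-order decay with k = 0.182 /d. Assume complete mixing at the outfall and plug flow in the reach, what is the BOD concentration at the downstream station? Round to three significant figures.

After mixing, C = (11000·2.900 + 1100·131.0) / 12100 = 176000/12100 = 14.55 mg/L.
After decay, C = 14.55 × e^(−kt) = 14.55 × 0.7502 = 10.91 mg/L.

10.9 mg/L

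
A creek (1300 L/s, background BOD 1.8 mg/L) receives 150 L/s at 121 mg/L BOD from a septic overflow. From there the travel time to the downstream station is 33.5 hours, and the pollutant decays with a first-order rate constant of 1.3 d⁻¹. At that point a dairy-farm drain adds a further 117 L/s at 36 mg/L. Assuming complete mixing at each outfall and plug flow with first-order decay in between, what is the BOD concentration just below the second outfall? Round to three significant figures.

Mass balance: C = (1300·1.800 + 150.0·121.0) / 1450 = 20490/1450 = 14.13 mg/L; combined flow 1450 L/s.
First-order decay: C = 14.13·exp(−k·t) = 14.13·0.1629 = 2.302 mg/L.
Second outfall: C = (1450·2.302 + 117.0·36.00)/1567 = 4.818 mg/L.

4.82 mg/L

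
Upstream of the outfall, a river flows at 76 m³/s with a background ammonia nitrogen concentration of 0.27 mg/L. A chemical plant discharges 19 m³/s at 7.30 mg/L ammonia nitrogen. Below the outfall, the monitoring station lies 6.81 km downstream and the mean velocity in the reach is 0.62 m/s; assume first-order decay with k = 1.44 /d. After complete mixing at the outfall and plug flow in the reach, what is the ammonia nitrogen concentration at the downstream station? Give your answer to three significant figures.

1.40 mg/L

Conservation of mass: C = (76.00·0.2700 + 19.00·7.300) / 95.00 = 159.2/95.00 = 1.676 mg/L.
Travel time t = 6.81·1000 / 0.62 = 10980 s = 3.051 h.
Applying C = C₀e^(−kt): 1.676 × 0.8327 = 1.396 mg/L.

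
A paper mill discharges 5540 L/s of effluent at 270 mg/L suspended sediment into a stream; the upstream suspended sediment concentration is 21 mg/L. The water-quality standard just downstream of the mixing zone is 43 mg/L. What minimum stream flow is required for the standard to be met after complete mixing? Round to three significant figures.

Set C_mix = 43: (Q·21.00 + 5540·270.0) / (Q + 5540) = 43
→ Q = 5540·(270.0 − 43)/(43 − 21.00) = 57160 L/s.

57200 L/s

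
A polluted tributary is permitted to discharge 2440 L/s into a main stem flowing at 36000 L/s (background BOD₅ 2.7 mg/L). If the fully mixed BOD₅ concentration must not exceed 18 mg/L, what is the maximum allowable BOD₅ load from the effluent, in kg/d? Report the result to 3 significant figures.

Mass balance at the limit: 36000·2.700 + 2440·Cₑ = 38440·18 → Cₑ = 243.7 mg/L.
2440 L/s = 2.440 m³/s. Load = 2.440 m³/s × 243.7 g/m³ × 86 400 s/d = 51380 kg/d.

51400 kg/d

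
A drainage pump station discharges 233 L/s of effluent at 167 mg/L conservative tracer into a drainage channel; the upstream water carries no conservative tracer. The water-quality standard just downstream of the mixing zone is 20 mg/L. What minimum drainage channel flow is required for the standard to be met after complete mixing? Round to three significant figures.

1710 L/s

Set C_mix = 20: (Q·0 + 233.0·167.0) / (Q + 233.0) = 20
→ Q = 233.0·(167.0 − 20)/(20 − 0) = 1713 L/s.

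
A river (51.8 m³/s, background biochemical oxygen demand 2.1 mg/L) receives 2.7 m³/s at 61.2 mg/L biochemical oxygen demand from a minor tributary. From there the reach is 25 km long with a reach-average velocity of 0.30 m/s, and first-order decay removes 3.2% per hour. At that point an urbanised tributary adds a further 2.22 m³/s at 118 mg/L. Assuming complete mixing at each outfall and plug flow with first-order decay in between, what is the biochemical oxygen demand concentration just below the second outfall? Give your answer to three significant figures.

6.89 mg/L

Mixed concentration C = ΣQC/ΣQ = (51.80·2.100 + 2.700·61.20) / 54.50 = 274.0/54.50 = 5.028 mg/L; combined flow 54.50 m³/s.
Travel time t = 25·1000 / 0.30 = 83330 s = 23.15 h.
3.2%/h lost → k = −ln(1 − 0.032) = 0.03252 h⁻¹.
Applying C = C₀e^(−kt): 5.028 × 0.4710 = 2.368 mg/L.
At the second outfall, C = (54.50·2.368 + 2.220·118.0) / (54.50 + 2.220) = 6.894 mg/L.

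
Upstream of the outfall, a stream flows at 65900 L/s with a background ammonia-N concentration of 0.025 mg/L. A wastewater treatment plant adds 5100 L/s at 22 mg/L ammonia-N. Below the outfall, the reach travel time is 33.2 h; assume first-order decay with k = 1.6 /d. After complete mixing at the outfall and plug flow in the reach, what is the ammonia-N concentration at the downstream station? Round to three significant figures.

0.175 mg/L

Conservation of mass: C = (65900·0.02500 + 5100·22.00) / 71000 = 113800/71000 = 1.603 mg/L.
First-order decay: C = 1.603·exp(−k·t) = 1.603·0.1093 = 0.1753 mg/L.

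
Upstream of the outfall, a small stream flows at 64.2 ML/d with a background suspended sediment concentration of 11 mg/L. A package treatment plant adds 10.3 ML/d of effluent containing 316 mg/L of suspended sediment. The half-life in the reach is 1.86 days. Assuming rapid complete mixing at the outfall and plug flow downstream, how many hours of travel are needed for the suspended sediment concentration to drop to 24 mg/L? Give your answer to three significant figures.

51.2 h

Conservation of mass: C = (64.20·11.00 + 10.30·316.0) / 74.50 = 3961/74.50 = 53.17 mg/L.
Half-life 1.86 d → k = ln 2 / 1.86 = 0.3727 d⁻¹.
53.17·exp(−k·t) = 24 → t = ln(53.17/24)/k = 184400 s = 51.23 h.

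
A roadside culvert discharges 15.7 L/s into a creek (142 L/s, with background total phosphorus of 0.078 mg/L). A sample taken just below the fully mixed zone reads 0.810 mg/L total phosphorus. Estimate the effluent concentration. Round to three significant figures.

Mass balance: 142.0·0.07800 + 15.70·Cₑ = 157.7·0.8100
→ Cₑ = (157.7·0.8100 − 142.0·0.07800) / 15.70 = 7.431 mg/L.

7.43 mg/L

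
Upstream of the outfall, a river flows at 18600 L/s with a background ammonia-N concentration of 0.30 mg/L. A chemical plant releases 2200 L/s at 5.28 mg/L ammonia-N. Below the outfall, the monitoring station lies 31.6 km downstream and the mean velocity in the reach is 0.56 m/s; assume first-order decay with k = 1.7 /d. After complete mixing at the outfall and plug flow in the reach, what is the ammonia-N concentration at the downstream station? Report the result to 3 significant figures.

0.272 mg/L

Conservation of mass: C = (18600·0.3000 + 2200·5.280) / 20800 = 17200/20800 = 0.8267 mg/L.
Travel time t = 31.6·1000 / 0.56 = 56430 s = 15.67 h.
First-order decay: C = 0.8267·exp(−k·t) = 0.8267·0.3295 = 0.2724 mg/L.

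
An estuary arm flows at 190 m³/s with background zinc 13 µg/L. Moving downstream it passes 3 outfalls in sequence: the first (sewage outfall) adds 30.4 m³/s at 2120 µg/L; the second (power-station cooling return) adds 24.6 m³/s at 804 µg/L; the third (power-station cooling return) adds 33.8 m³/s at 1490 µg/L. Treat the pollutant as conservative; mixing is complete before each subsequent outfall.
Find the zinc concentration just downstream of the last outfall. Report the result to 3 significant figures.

After outfall 1: Q = 190.0 + 30.40 = 220.4 m³/s; C = (190.0·13.00 + 30.40·2120)/220.4 = 303.6 µg/L.
After outfall 2: Q = 220.4 + 24.60 = 245.0 m³/s; C = (220.4·303.6 + 24.60·804.0)/245.0 = 353.9 µg/L.
After outfall 3: Q = 245.0 + 33.80 = 278.8 m³/s; C = (245.0·353.9 + 33.80·1490)/278.8 = 491.6 µg/L.

492 µg/L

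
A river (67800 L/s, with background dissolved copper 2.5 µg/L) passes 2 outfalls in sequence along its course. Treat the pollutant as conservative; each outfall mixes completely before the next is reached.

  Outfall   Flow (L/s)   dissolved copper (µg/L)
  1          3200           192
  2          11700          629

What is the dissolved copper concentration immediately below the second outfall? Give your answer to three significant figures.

98.5 µg/L

After outfall 1: Q = 67800 + 3200 = 71000 L/s; C = (67800·2.500 + 3200·192.0)/71000 = 11.04 µg/L.
After outfall 2: Q = 71000 + 11700 = 82700 L/s; C = (71000·11.04 + 11700·629.0)/82700 = 98.47 µg/L.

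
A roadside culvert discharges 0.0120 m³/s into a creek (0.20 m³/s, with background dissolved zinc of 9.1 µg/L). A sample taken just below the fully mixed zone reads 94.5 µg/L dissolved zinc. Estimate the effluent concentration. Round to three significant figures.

1520 µg/L

Mass balance: 0.2000·9.100 + 0.01200·Cₑ = 0.2120·94.50
→ Cₑ = (0.2120·94.50 − 0.2000·9.100) / 0.01200 = 1518 µg/L.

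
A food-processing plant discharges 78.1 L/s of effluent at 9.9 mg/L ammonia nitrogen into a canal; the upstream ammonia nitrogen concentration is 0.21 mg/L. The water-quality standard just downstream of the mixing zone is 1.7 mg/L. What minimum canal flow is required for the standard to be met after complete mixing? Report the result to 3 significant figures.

Set C_mix = 1.7: (Q·0.2100 + 78.10·9.900) / (Q + 78.10) = 1.7
→ Q = 78.10·(9.900 − 1.7)/(1.7 − 0.2100) = 429.8 L/s.

430 L/s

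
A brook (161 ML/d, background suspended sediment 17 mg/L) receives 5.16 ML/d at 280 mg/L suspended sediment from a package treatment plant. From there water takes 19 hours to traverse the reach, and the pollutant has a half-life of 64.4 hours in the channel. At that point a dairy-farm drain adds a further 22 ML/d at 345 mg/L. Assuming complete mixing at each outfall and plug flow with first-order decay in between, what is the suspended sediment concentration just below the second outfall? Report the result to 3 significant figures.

After mixing, C = (161.0·17.00 + 5.160·280.0) / 166.2 = 4182/166.2 = 25.17 mg/L; combined flow 166.2 ML/d.
Half-life 64.4 h → k = ln 2 / 64.4 = 0.01076 h⁻¹ = 0.2583 d⁻¹.
Decay over the reach: 25.17·exp(−kt) = 25.17·0.8151 = 20.51 mg/L.
At the second outfall, C = (166.2·20.51 + 22.00·345.0) / (166.2 + 22.00) = 58.45 mg/L.

58.5 mg/L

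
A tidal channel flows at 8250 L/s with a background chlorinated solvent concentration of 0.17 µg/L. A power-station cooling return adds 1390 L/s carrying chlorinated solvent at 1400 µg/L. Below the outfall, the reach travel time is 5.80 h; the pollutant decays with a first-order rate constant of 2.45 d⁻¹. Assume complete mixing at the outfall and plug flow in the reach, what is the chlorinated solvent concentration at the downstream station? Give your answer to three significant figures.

112 µg/L

Mass balance: C = (8250·0.1700 + 1390·1400) / 9640 = 1947000/9640 = 202.0 µg/L.
Decay over the reach: 202.0·exp(−kt) = 202.0·0.5532 = 111.7 µg/L.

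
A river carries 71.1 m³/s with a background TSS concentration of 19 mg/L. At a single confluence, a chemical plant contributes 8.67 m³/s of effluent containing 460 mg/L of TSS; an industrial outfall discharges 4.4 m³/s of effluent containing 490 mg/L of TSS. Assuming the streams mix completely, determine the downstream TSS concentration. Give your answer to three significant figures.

89.0 mg/L

Mixed concentration C = ΣQC/ΣQ = (71.10·19.00 + 8.670·460.0 + 4.400·490.0) / 84.17 = 7495/84.17 = 89.05 mg/L.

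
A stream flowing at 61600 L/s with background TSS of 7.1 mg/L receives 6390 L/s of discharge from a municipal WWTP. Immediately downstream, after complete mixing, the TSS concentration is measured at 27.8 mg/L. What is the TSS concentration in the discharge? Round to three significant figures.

227 mg/L

Mass balance: 61600·7.100 + 6390·Cₑ = 67990·27.80
→ Cₑ = (67990·27.80 − 61600·7.100) / 6390 = 227.3 mg/L.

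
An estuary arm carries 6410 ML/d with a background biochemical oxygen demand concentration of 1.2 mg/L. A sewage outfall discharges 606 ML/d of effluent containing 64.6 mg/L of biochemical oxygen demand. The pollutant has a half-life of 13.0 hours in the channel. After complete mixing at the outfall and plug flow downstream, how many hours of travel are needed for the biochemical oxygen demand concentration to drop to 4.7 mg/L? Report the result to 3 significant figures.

Flow-weighted average: C = (6410·1.200 + 606.0·64.60) / 7016 = 46840/7016 = 6.676 mg/L.
Half-life 13.0 h → k = ln 2 / 13.0 = 0.05332 h⁻¹ = 1.280 d⁻¹.
6.676·exp(−k·t) = 4.7 → t = ln(6.676/4.7)/k = 23700 s = 6.583 h.

6.58 h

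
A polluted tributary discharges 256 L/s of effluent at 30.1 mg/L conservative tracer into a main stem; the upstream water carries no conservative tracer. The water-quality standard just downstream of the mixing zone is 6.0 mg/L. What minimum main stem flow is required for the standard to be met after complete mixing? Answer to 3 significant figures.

Set C_mix = 6.0: (Q·0 + 256.0·30.10) / (Q + 256.0) = 6.0
→ Q = 256.0·(30.10 − 6.0)/(6.0 − 0) = 1028 L/s.

1030 L/s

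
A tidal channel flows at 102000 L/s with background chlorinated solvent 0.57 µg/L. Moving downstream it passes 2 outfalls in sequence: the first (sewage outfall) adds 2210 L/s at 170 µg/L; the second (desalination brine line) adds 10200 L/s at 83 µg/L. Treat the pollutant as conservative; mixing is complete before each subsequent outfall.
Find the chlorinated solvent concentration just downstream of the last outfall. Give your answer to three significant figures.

11.2 µg/L

Outfall 1: combined Q = 104200 L/s; C = (102000·0.5700 + 2210·170.0)/104200 = 4.163 µg/L.
Outfall 2: combined Q = 114400 L/s; C = (104200·4.163 + 10200·83.00)/114400 = 11.19 µg/L.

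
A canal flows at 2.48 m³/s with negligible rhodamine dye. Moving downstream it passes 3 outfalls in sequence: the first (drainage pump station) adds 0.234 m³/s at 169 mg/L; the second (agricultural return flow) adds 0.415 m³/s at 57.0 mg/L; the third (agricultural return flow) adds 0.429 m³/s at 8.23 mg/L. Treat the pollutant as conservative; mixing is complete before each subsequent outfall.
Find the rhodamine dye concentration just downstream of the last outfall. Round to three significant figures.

18.8 mg/L

After outfall 1: Q = 2.480 + 0.2340 = 2.714 m³/s; C = (2.480·0 + 0.2340·169.0)/2.714 = 14.57 mg/L.
After outfall 2: Q = 2.714 + 0.4150 = 3.129 m³/s; C = (2.714·14.57 + 0.4150·57.00)/3.129 = 20.20 mg/L.
After outfall 3: Q = 3.129 + 0.4290 = 3.558 m³/s; C = (3.129·20.20 + 0.4290·8.230)/3.558 = 18.76 mg/L.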